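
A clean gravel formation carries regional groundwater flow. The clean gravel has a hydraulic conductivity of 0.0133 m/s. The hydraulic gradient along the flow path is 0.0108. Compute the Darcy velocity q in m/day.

Convert K: 0.0133 m/s × 86400 = 1149 m/day.
Hydraulic gradient i = 0.0108.
Specific discharge q = K · i = 1149 × 0.01080 = 12.41 m/day.

12.4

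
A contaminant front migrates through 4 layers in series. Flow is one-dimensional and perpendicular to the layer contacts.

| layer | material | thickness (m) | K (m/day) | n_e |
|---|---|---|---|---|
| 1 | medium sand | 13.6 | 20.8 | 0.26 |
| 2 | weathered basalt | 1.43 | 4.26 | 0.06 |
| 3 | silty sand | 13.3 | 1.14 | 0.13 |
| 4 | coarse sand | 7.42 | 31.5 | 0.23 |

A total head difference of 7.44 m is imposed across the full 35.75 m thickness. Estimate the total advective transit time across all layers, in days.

12.2

With flow normal to the layers, continuity requires the same specific discharge q through every layer.
Σ(b_i/K_i) = 13.6/20.8 + 1.43/4.26 + 13.3/1.14 + 7.42/31.5 = 12.89 d.
q = Δh / Σ(b_i/K_i) = 7.44 / 12.89 = 0.5771 m/day.
In each layer the seepage velocity is v_i = q/n_i, so the layer transit time is t_i = b_i·n_i / q:
  layer 1 (medium sand): t_1 = 13.6 × 0.26 / 0.5771 = 6.127 d
  layer 2 (weathered basalt): t_2 = 1.43 × 0.06 / 0.5771 = 0.1487 d
  layer 3 (silty sand): t_3 = 13.3 × 0.13 / 0.5771 = 2.996 d
  layer 4 (coarse sand): t_4 = 7.42 × 0.23 / 0.5771 = 2.957 d
Total t = Σ t_i = 12.23 days.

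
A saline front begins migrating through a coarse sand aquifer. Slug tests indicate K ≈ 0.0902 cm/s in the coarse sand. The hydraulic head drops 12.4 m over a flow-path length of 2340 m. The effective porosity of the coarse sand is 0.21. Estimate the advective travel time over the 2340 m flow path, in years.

Convert K: 0.0902 cm/s × 864 = 77.93 m/day.
Hydraulic gradient i = Δh / L = 12.4 / 2340 = 0.005299.
Darcy flux q = K · i = 77.93 × 0.005299 = 0.4130 m/day.
Seepage velocity v = q / n_e = 0.4130 / 0.21 = 1.967 m/day.
Travel time t = L / v = 2340 / 1.967 = 1190 days = 3.258 years.

3.26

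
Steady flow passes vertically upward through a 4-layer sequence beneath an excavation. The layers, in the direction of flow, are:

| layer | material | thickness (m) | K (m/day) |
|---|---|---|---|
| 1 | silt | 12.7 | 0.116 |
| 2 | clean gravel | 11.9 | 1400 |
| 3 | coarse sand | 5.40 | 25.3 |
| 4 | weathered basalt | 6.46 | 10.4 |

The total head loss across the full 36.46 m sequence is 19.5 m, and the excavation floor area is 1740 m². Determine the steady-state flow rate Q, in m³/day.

Flow is perpendicular to layering, so the layers act in series and the equivalent K is the thickness-weighted harmonic mean.
Total thickness L = 12.7 + 11.9 + 5.40 + 6.46 = 36.46 m.
Σ(b_i/K_i) = 12.7/0.116 + 11.9/1400 + 5.40/25.3 + 6.46/10.4 = 110.3 d.
K_eq = L / Σ(b_i/K_i) = 36.46 / 110.3 = 0.3305 m/day.
Q = K_eq · A · (Δh/L) = 0.3305 × 1740 × (19.5/36.46) = 307.5 m³/day.

308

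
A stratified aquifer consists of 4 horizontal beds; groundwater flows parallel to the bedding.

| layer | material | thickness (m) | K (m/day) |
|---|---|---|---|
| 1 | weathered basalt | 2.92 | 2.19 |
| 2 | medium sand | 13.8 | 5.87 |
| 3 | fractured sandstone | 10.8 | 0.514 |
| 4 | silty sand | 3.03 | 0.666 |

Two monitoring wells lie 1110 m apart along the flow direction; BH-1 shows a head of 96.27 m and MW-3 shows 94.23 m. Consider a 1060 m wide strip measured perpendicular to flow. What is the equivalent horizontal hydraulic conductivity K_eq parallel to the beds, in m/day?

Flow is parallel to layering, so each bed carries its own Darcy discharge and the transmissivities add.
Σ(K_i·b_i) = 2.19×2.92 + 5.87×13.8 + 0.514×10.8 + 0.666×3.03 = 94.97 m²/day.
Total thickness b = 30.55 m, so K_eq = Σ(K_i·b_i)/b = 3.109 m/day.

3.11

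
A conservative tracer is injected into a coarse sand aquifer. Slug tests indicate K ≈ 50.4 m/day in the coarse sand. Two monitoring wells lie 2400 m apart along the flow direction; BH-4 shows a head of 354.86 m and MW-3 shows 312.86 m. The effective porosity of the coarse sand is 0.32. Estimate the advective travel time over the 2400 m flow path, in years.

Hydraulic gradient i = (354.86 − 312.86) / 2400 = 42 / 2400 = 0.01750.
Darcy flux q = K · i = 50.40 × 0.01750 = 0.8820 m/day.
Seepage velocity v = q / n_e = 0.8820 / 0.32 = 2.756 m/day.
Travel time t = L / v = 2400 / 2.756 = 870.7 days = 2.384 years.

2.38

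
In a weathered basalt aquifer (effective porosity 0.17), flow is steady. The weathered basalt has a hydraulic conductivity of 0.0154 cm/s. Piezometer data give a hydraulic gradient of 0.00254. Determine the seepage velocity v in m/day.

0.199

Convert K: 0.0154 cm/s × 864 = 13.31 m/day.
Hydraulic gradient i = 0.00254.
Darcy flux q = K · i = 13.31 × 0.002540 = 0.03380 m/day.
Seepage velocity v = q / n_e = 0.03380 / 0.17 = 0.1988 m/day.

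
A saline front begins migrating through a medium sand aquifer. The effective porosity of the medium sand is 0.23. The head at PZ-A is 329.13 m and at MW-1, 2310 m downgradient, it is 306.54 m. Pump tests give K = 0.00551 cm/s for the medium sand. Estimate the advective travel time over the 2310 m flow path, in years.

31.2

Convert K: 0.00551 cm/s × 864 = 4.761 m/day.
Hydraulic gradient i = (329.13 − 306.54) / 2310 = 22.59 / 2310 = 0.009779.
Darcy flux q = K · i = 4.761 × 0.009779 = 0.04656 m/day.
Seepage velocity v = q / n_e = 0.04656 / 0.23 = 0.2024 m/day.
Travel time t = L / v = 2310 / 0.2024 = 11412 days = 31.24 years.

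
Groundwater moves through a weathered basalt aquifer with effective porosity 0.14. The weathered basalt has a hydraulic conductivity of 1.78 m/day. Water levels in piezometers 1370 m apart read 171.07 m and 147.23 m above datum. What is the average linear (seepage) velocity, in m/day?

Hydraulic gradient i = (171.07 − 147.23) / 1370 = 23.84 / 1370 = 0.01740.
Darcy flux q = K · i = 1.780 × 0.01740 = 0.03097 m/day.
Seepage velocity v = q / n_e = 0.03097 / 0.14 = 0.2212 m/day.

0.221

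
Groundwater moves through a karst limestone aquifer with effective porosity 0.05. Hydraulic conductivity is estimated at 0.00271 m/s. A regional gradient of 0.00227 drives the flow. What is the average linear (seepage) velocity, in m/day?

10.6

Convert K: 0.00271 m/s × 86400 = 234.1 m/day.
Hydraulic gradient i = 0.00227.
Darcy flux q = K · i = 234.1 × 0.002270 = 0.5315 m/day.
Seepage velocity v = q / n_e = 0.5315 / 0.05 = 10.63 m/day.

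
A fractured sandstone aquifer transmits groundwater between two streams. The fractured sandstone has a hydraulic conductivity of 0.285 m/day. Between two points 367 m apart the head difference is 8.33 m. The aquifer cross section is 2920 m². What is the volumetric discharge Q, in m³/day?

18.9

Hydraulic gradient i = Δh / L = 8.33 / 367 = 0.02270.
Darcy's law: Q = K · A · i = 0.2850 × 2920 × 0.02270 = 18.89 m³/day.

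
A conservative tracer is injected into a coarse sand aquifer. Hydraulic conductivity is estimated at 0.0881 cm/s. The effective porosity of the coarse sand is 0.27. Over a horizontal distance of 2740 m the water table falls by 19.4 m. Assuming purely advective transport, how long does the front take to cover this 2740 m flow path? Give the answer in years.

Convert K: 0.0881 cm/s × 864 = 76.12 m/day.
Hydraulic gradient i = Δh / L = 19.4 / 2740 = 0.007080.
Darcy flux q = K · i = 76.12 × 0.007080 = 0.5389 m/day.
Seepage velocity v = q / n_e = 0.5389 / 0.27 = 1.996 m/day.
Travel time t = L / v = 2740 / 1.996 = 1373 days = 3.758 years.

3.76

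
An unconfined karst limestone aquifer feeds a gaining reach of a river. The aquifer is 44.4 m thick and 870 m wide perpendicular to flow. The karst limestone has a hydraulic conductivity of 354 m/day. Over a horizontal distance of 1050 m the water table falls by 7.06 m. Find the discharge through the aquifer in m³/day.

91900

Cross-sectional area A = 870 × 44.4 = 38628 m².
Hydraulic gradient i = Δh / L = 7.06 / 1050 = 0.006724.
Darcy's law: Q = K · A · i = 354.0 × 38628 × 0.006724 = 91943 m³/day.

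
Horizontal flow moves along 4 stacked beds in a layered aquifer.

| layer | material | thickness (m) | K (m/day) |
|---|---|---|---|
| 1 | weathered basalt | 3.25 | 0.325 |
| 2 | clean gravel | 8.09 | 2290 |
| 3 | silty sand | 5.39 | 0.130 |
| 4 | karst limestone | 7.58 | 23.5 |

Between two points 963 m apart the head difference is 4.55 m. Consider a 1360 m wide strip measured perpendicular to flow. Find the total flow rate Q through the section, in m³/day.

120000

Flow is parallel to layering, so each bed carries its own Darcy discharge and the transmissivities add.
Σ(K_i·b_i) = 0.325×3.25 + 2290×8.09 + 0.130×5.39 + 23.5×7.58 = 18706 m²/day.
Hydraulic gradient i = Δh / L = 4.55 / 963 = 0.004725.
Q = Σ(K_i·b_i) · W · i = 18706 × 1360 × 0.004725 = 1.202e+05 m³/day.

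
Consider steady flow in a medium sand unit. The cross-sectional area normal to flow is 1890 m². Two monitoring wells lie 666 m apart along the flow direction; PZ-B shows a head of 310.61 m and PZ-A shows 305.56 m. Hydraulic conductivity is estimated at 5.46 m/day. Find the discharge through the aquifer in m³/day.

78.2

Hydraulic gradient i = (310.61 − 305.56) / 666 = 5.05 / 666 = 0.007583.
Darcy's law: Q = K · A · i = 5.460 × 1890 × 0.007583 = 78.25 m³/day.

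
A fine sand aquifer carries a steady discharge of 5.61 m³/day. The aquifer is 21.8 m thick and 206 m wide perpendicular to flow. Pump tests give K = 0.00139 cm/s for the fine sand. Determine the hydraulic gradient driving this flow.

0.00104

Convert K: 0.00139 cm/s × 864 = 1.201 m/day.
Cross-sectional area A = 206 × 21.8 = 4491 m².
From Q = K·A·i, i = Q / (K·A) = 5.61 / (1.201 × 4491) = 0.001040.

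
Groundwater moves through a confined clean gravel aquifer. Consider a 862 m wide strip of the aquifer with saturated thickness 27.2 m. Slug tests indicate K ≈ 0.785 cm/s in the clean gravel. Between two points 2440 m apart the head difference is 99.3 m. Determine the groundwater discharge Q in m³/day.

647000

Convert K: 0.785 cm/s × 864 = 678.2 m/day.
Cross-sectional area A = 862 × 27.2 = 23446 m².
Hydraulic gradient i = Δh / L = 99.3 / 2440 = 0.04070.
Darcy's law: Q = K · A · i = 678.2 × 23446 × 0.04070 = 6.472e+05 m³/day.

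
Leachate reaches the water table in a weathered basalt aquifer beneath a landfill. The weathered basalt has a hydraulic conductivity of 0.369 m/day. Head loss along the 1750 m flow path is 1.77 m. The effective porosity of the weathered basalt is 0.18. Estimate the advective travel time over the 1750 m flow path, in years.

2310

Hydraulic gradient i = Δh / L = 1.77 / 1750 = 0.001011.
Darcy flux q = K · i = 0.3690 × 0.001011 = 0.0003732 m/day.
Seepage velocity v = q / n_e = 0.0003732 / 0.18 = 0.002073 m/day.
Travel time t = L / v = 1750 / 0.002073 = 8.440e+05 days = 2311 years.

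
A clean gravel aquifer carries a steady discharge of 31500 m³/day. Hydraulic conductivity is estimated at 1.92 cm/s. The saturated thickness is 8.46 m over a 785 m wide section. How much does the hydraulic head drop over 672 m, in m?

1.92

Convert K: 1.92 cm/s × 864 = 1659 m/day.
Cross-sectional area A = 785 × 8.46 = 6641 m².
From Q = K·A·i, i = Q / (K·A) = 31500 / (1659 × 6641) = 0.002859.
Head loss Δh = i · L = 0.002859 × 672 = 1.921 m.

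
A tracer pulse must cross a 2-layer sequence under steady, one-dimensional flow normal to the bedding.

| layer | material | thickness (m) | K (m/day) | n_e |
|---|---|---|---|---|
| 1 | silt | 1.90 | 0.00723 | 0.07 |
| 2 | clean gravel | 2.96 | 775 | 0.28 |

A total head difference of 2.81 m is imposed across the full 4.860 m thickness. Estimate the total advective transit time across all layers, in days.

With flow normal to the layers, continuity requires the same specific discharge q through every layer.
Σ(b_i/K_i) = 1.90/0.00723 + 2.96/775 = 262.8 d.
q = Δh / Σ(b_i/K_i) = 2.81 / 262.8 = 0.01069 m/day.
In each layer the seepage velocity is v_i = q/n_i, so the layer transit time is t_i = b_i·n_i / q:
  layer 1 (silt): t_1 = 1.90 × 0.07 / 0.01069 = 12.44 d
  layer 2 (clean gravel): t_2 = 2.96 × 0.28 / 0.01069 = 77.51 d
Total t = Σ t_i = 89.95 days.

89.9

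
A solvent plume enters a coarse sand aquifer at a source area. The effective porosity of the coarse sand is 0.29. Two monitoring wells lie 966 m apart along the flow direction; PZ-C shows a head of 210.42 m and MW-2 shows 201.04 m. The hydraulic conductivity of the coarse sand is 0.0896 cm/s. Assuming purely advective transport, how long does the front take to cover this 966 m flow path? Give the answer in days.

373

Convert K: 0.0896 cm/s × 864 = 77.41 m/day.
Hydraulic gradient i = (210.42 − 201.04) / 966 = 9.38 / 966 = 0.009710.
Darcy flux q = K · i = 77.41 × 0.009710 = 0.7517 m/day.
Seepage velocity v = q / n_e = 0.7517 / 0.29 = 2.592 m/day.
Travel time t = L / v = 966 / 2.592 = 372.7 days.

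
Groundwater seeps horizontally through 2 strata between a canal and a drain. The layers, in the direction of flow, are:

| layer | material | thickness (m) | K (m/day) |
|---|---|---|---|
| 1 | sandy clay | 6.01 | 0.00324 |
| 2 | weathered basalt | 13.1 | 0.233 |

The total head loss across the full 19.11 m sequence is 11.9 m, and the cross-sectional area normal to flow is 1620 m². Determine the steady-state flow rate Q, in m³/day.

Flow is perpendicular to layering, so the layers act in series and the equivalent K is the thickness-weighted harmonic mean.
Total thickness L = 6.01 + 13.1 = 19.11 m.
Σ(b_i/K_i) = 6.01/0.00324 + 13.1/0.233 = 1911 d.
K_eq = L / Σ(b_i/K_i) = 19.11 / 1911 = 0.009999 m/day.
Q = K_eq · A · (Δh/L) = 0.009999 × 1620 × (11.9/19.11) = 10.09 m³/day.

10.1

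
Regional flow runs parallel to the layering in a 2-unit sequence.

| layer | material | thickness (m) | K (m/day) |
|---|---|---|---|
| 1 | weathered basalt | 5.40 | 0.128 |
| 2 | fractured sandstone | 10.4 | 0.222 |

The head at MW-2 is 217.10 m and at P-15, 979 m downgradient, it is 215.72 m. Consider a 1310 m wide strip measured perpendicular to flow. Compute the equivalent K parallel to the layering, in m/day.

0.190

Flow is parallel to layering, so each bed carries its own Darcy discharge and the transmissivities add.
Σ(K_i·b_i) = 0.128×5.40 + 0.222×10.4 = 3.000 m²/day.
Total thickness b = 15.80 m, so K_eq = Σ(K_i·b_i)/b = 0.1899 m/day.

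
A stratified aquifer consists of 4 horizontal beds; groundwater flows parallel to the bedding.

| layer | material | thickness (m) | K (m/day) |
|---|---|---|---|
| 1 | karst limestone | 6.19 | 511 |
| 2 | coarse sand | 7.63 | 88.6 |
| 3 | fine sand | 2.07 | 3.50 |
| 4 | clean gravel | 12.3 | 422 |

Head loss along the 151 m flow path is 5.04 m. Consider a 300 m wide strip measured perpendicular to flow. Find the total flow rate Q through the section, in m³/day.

Flow is parallel to layering, so each bed carries its own Darcy discharge and the transmissivities add.
Σ(K_i·b_i) = 511×6.19 + 88.6×7.63 + 3.50×2.07 + 422×12.3 = 9037 m²/day.
Hydraulic gradient i = Δh / L = 5.04 / 151 = 0.03338.
Q = Σ(K_i·b_i) · W · i = 9037 × 300 × 0.03338 = 90489 m³/day.

90500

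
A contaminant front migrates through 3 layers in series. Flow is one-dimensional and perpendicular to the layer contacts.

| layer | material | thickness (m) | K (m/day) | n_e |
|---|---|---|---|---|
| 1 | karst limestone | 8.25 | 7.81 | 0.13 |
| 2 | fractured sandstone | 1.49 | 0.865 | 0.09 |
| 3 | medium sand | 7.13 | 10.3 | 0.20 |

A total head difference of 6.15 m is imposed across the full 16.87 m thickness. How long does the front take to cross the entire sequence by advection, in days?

1.49

With flow normal to the layers, continuity requires the same specific discharge q through every layer.
Σ(b_i/K_i) = 8.25/7.81 + 1.49/0.865 + 7.13/10.3 = 3.471 d.
q = Δh / Σ(b_i/K_i) = 6.15 / 3.471 = 1.772 m/day.
In each layer the seepage velocity is v_i = q/n_i, so the layer transit time is t_i = b_i·n_i / q:
  layer 1 (karst limestone): t_1 = 8.25 × 0.13 / 1.772 = 0.6053 d
  layer 2 (fractured sandstone): t_2 = 1.49 × 0.09 / 1.772 = 0.07569 d
  layer 3 (medium sand): t_3 = 7.13 × 0.20 / 1.772 = 0.8048 d
Total t = Σ t_i = 1.486 days.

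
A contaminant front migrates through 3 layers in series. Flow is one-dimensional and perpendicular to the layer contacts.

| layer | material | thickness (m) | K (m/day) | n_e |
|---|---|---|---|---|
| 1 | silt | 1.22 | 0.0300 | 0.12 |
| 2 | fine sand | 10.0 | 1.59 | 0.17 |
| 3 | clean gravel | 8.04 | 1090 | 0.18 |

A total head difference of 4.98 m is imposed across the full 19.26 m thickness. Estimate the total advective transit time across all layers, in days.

With flow normal to the layers, continuity requires the same specific discharge q through every layer.
Σ(b_i/K_i) = 1.22/0.0300 + 10.0/1.59 + 8.04/1090 = 46.96 d.
q = Δh / Σ(b_i/K_i) = 4.98 / 46.96 = 0.1060 m/day.
In each layer the seepage velocity is v_i = q/n_i, so the layer transit time is t_i = b_i·n_i / q:
  layer 1 (silt): t_1 = 1.22 × 0.12 / 0.1060 = 1.381 d
  layer 2 (fine sand): t_2 = 10.0 × 0.17 / 0.1060 = 16.03 d
  layer 3 (clean gravel): t_3 = 8.04 × 0.18 / 0.1060 = 13.65 d
Total t = Σ t_i = 31.06 days.

31.1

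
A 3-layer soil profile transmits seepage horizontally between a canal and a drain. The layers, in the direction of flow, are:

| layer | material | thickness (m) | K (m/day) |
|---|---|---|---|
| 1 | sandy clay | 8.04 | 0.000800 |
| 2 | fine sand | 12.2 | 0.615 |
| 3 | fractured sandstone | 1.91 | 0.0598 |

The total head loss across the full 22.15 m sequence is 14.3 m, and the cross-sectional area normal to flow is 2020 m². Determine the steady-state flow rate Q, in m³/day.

2.86

Flow is perpendicular to layering, so the layers act in series and the equivalent K is the thickness-weighted harmonic mean.
Total thickness L = 8.04 + 12.2 + 1.91 = 22.15 m.
Σ(b_i/K_i) = 8.04/0.000800 + 12.2/0.615 + 1.91/0.0598 = 10102 d.
K_eq = L / Σ(b_i/K_i) = 22.15 / 10102 = 0.002193 m/day.
Q = K_eq · A · (Δh/L) = 0.002193 × 2020 × (14.3/22.15) = 2.859 m³/day.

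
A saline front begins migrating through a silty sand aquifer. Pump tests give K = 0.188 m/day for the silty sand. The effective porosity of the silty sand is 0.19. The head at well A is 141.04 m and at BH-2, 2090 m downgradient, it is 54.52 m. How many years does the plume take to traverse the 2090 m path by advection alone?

Hydraulic gradient i = (141.04 − 54.52) / 2090 = 86.52 / 2090 = 0.04140.
Darcy flux q = K · i = 0.1880 × 0.04140 = 0.007783 m/day.
Seepage velocity v = q / n_e = 0.007783 / 0.19 = 0.04096 m/day.
Travel time t = L / v = 2090 / 0.04096 = 51024 days = 139.7 years.

140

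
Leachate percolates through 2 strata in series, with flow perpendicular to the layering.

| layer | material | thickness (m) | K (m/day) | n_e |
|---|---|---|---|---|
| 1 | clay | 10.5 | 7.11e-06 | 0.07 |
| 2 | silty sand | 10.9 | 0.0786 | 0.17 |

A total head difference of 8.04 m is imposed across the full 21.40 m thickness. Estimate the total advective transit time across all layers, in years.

1300

With flow normal to the layers, continuity requires the same specific discharge q through every layer.
Σ(b_i/K_i) = 10.5/7.11e-06 + 10.9/0.0786 = 1.477e+06 d.
q = Δh / Σ(b_i/K_i) = 8.04 / 1.477e+06 = 5.444e-06 m/day.
In each layer the seepage velocity is v_i = q/n_i, so the layer transit time is t_i = b_i·n_i / q:
  layer 1 (clay): t_1 = 10.5 × 0.07 / 5.444e-06 = 1.350e+05 d
  layer 2 (silty sand): t_2 = 10.9 × 0.17 / 5.444e-06 = 3.404e+05 d
Total t = Σ t_i = 4.754e+05 days = 1302 years.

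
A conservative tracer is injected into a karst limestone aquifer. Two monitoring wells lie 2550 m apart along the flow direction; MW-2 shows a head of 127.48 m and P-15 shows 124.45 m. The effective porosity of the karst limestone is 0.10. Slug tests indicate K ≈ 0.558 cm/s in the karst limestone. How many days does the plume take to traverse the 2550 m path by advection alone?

445

Convert K: 0.558 cm/s × 864 = 482.1 m/day.
Hydraulic gradient i = (127.48 − 124.45) / 2550 = 3.03 / 2550 = 0.001188.
Darcy flux q = K · i = 482.1 × 0.001188 = 0.5729 m/day.
Seepage velocity v = q / n_e = 0.5729 / 0.10 = 5.729 m/day.
Travel time t = L / v = 2550 / 5.729 = 445.1 days.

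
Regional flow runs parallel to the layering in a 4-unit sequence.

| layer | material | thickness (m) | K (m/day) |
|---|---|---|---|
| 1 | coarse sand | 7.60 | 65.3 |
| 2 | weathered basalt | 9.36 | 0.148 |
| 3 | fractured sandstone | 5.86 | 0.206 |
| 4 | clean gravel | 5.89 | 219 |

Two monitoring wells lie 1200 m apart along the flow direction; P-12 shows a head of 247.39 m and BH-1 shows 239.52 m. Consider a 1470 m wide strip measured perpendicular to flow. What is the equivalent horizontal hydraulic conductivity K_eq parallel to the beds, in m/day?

Flow is parallel to layering, so each bed carries its own Darcy discharge and the transmissivities add.
Σ(K_i·b_i) = 65.3×7.60 + 0.148×9.36 + 0.206×5.86 + 219×5.89 = 1789 m²/day.
Total thickness b = 28.71 m, so K_eq = Σ(K_i·b_i)/b = 62.31 m/day.

62.3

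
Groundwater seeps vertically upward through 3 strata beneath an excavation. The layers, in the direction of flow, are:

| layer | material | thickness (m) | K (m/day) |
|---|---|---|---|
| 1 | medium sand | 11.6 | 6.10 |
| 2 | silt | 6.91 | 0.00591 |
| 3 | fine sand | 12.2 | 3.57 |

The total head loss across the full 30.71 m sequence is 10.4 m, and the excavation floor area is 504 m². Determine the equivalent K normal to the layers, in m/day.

0.0261

Flow is perpendicular to layering, so the layers act in series and the equivalent K is the thickness-weighted harmonic mean.
Total thickness L = 11.6 + 6.91 + 12.2 = 30.71 m.
Σ(b_i/K_i) = 11.6/6.10 + 6.91/0.00591 + 12.2/3.57 = 1175 d.
K_eq = L / Σ(b_i/K_i) = 30.71 / 1175 = 0.02615 m/day.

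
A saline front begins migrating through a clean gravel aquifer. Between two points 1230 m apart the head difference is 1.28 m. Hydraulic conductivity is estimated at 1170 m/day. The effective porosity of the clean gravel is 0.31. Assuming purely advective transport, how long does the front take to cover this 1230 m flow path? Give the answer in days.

Hydraulic gradient i = Δh / L = 1.28 / 1230 = 0.001041.
Darcy flux q = K · i = 1170 × 0.001041 = 1.218 m/day.
Seepage velocity v = q / n_e = 1.218 / 0.31 = 3.928 m/day.
Travel time t = L / v = 1230 / 3.928 = 313.2 days.

313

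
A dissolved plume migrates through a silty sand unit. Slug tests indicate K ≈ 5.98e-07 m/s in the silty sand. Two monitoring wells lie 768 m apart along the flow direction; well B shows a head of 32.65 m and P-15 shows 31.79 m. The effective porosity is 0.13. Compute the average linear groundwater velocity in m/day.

0.000445

Convert K: 5.98e-07 m/s × 86400 = 0.05167 m/day.
Hydraulic gradient i = (32.65 − 31.79) / 768 = 0.86 / 768 = 0.001120.
Darcy flux q = K · i = 0.05167 × 0.001120 = 5.786e-05 m/day.
Seepage velocity v = q / n_e = 5.786e-05 / 0.13 = 0.0004451 m/day.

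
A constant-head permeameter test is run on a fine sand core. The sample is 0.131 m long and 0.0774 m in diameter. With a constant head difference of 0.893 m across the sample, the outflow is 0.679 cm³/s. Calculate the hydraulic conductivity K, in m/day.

Cross-sectional area A = π·(d/2)² = π × (0.0774/2)² = 0.004705 m².
Convert discharge: 0.679 cm³/s = 6.790e-07 m³/s.
Darcy's law rearranged: K = Q·L / (A·Δh) = 6.790e-07 × 0.131 / (0.004705 × 0.893) = 2.117e-05 m/s = 1.829 m/day.

1.83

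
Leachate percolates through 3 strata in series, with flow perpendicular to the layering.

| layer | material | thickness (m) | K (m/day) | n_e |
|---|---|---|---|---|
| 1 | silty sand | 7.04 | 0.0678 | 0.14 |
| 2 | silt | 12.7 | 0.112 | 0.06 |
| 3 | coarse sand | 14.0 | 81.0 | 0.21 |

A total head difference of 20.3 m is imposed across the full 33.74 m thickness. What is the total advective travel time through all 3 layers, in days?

50.2

With flow normal to the layers, continuity requires the same specific discharge q through every layer.
Σ(b_i/K_i) = 7.04/0.0678 + 12.7/0.112 + 14.0/81.0 = 217.4 d.
q = Δh / Σ(b_i/K_i) = 20.3 / 217.4 = 0.09338 m/day.
In each layer the seepage velocity is v_i = q/n_i, so the layer transit time is t_i = b_i·n_i / q:
  layer 1 (silty sand): t_1 = 7.04 × 0.14 / 0.09338 = 10.56 d
  layer 2 (silt): t_2 = 12.7 × 0.06 / 0.09338 = 8.161 d
  layer 3 (coarse sand): t_3 = 14.0 × 0.21 / 0.09338 = 31.49 d
Total t = Σ t_i = 50.20 days.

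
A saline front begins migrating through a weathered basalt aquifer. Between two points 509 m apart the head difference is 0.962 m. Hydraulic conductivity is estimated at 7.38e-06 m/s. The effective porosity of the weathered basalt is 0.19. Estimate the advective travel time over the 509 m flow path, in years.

220

Convert K: 7.38e-06 m/s × 86400 = 0.6376 m/day.
Hydraulic gradient i = Δh / L = 0.962 / 509 = 0.001890.
Darcy flux q = K · i = 0.6376 × 0.001890 = 0.001205 m/day.
Seepage velocity v = q / n_e = 0.001205 / 0.19 = 0.006343 m/day.
Travel time t = L / v = 509 / 0.006343 = 80250 days = 219.7 years.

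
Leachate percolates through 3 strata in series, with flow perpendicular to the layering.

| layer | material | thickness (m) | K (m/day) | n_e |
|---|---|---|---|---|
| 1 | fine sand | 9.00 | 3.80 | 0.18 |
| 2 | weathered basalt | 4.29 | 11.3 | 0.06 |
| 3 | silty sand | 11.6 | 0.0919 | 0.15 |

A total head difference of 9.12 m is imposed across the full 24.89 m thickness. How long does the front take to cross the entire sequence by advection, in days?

With flow normal to the layers, continuity requires the same specific discharge q through every layer.
Σ(b_i/K_i) = 9.00/3.80 + 4.29/11.3 + 11.6/0.0919 = 129.0 d.
q = Δh / Σ(b_i/K_i) = 9.12 / 129.0 = 0.07071 m/day.
In each layer the seepage velocity is v_i = q/n_i, so the layer transit time is t_i = b_i·n_i / q:
  layer 1 (fine sand): t_1 = 9.00 × 0.18 / 0.07071 = 22.91 d
  layer 2 (weathered basalt): t_2 = 4.29 × 0.06 / 0.07071 = 3.640 d
  layer 3 (silty sand): t_3 = 11.6 × 0.15 / 0.07071 = 24.61 d
Total t = Σ t_i = 51.16 days.

51.2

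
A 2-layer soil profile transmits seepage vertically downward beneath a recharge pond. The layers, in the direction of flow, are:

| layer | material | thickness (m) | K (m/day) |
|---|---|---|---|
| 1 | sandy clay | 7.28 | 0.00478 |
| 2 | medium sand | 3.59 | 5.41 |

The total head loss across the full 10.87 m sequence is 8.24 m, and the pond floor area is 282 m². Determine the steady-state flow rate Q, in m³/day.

1.53

Flow is perpendicular to layering, so the layers act in series and the equivalent K is the thickness-weighted harmonic mean.
Total thickness L = 7.28 + 3.59 = 10.87 m.
Σ(b_i/K_i) = 7.28/0.00478 + 3.59/5.41 = 1524 d.
K_eq = L / Σ(b_i/K_i) = 10.87 / 1524 = 0.007134 m/day.
Q = K_eq · A · (Δh/L) = 0.007134 × 282 × (8.24/10.87) = 1.525 m³/day.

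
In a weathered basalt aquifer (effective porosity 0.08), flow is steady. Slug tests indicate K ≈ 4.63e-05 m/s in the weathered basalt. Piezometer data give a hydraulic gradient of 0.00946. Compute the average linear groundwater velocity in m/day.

Convert K: 4.63e-05 m/s × 86400 = 4.000 m/day.
Hydraulic gradient i = 0.00946.
Darcy flux q = K · i = 4.000 × 0.009460 = 0.03784 m/day.
Seepage velocity v = q / n_e = 0.03784 / 0.08 = 0.4730 m/day.

0.473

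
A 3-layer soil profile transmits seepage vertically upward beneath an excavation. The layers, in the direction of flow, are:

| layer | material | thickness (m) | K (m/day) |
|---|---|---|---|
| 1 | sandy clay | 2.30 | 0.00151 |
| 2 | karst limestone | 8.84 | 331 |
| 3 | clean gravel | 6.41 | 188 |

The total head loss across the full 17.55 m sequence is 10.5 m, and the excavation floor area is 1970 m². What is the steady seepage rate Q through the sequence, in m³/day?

Flow is perpendicular to layering, so the layers act in series and the equivalent K is the thickness-weighted harmonic mean.
Total thickness L = 2.30 + 8.84 + 6.41 = 17.55 m.
Σ(b_i/K_i) = 2.30/0.00151 + 8.84/331 + 6.41/188 = 1523 d.
K_eq = L / Σ(b_i/K_i) = 17.55 / 1523 = 0.01152 m/day.
Q = K_eq · A · (Δh/L) = 0.01152 × 1970 × (10.5/17.55) = 13.58 m³/day.

13.6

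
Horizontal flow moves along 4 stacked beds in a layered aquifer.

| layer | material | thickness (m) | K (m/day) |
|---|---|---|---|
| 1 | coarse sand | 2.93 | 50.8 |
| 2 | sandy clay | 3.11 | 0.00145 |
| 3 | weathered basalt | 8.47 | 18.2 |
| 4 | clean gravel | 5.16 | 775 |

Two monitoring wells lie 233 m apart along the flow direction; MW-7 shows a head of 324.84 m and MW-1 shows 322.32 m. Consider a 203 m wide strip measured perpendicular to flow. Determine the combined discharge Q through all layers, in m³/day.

Flow is parallel to layering, so each bed carries its own Darcy discharge and the transmissivities add.
Σ(K_i·b_i) = 50.8×2.93 + 0.00145×3.11 + 18.2×8.47 + 775×5.16 = 4302 m²/day.
Hydraulic gradient i = (324.84 − 322.32) / 233 = 2.52 / 233 = 0.01082.
Q = Σ(K_i·b_i) · W · i = 4302 × 203 × 0.01082 = 9445 m³/day.

9450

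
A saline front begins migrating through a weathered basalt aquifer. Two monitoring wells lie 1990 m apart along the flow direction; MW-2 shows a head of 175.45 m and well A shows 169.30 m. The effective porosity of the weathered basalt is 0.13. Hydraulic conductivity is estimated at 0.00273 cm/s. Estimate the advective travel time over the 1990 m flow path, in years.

97.2

Convert K: 0.00273 cm/s × 864 = 2.359 m/day.
Hydraulic gradient i = (175.45 − 169.30) / 1990 = 6.15 / 1990 = 0.003090.
Darcy flux q = K · i = 2.359 × 0.003090 = 0.007290 m/day.
Seepage velocity v = q / n_e = 0.007290 / 0.13 = 0.05607 m/day.
Travel time t = L / v = 1990 / 0.05607 = 35489 days = 97.16 years.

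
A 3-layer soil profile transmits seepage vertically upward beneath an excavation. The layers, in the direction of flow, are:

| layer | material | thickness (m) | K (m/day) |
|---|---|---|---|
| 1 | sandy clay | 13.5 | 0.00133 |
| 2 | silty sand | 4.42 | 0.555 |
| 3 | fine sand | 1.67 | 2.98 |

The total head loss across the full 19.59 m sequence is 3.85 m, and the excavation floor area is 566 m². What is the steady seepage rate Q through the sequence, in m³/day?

Flow is perpendicular to layering, so the layers act in series and the equivalent K is the thickness-weighted harmonic mean.
Total thickness L = 13.5 + 4.42 + 1.67 = 19.59 m.
Σ(b_i/K_i) = 13.5/0.00133 + 4.42/0.555 + 1.67/2.98 = 10159 d.
K_eq = L / Σ(b_i/K_i) = 19.59 / 10159 = 0.001928 m/day.
Q = K_eq · A · (Δh/L) = 0.001928 × 566 × (3.85/19.59) = 0.2145 m³/day.

0.215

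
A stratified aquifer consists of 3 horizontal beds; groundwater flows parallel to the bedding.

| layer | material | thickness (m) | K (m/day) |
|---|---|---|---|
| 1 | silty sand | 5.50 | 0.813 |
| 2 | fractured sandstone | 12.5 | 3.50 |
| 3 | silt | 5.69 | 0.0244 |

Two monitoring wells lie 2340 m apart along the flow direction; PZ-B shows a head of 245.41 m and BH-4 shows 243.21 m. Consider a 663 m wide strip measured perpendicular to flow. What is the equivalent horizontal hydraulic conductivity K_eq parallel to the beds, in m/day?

Flow is parallel to layering, so each bed carries its own Darcy discharge and the transmissivities add.
Σ(K_i·b_i) = 0.813×5.50 + 3.50×12.5 + 0.0244×5.69 = 48.36 m²/day.
Total thickness b = 23.69 m, so K_eq = Σ(K_i·b_i)/b = 2.041 m/day.

2.04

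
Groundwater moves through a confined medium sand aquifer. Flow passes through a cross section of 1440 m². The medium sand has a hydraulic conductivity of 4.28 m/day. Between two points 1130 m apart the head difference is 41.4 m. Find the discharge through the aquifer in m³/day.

226

Hydraulic gradient i = Δh / L = 41.4 / 1130 = 0.03664.
Darcy's law: Q = K · A · i = 4.280 × 1440 × 0.03664 = 225.8 m³/day.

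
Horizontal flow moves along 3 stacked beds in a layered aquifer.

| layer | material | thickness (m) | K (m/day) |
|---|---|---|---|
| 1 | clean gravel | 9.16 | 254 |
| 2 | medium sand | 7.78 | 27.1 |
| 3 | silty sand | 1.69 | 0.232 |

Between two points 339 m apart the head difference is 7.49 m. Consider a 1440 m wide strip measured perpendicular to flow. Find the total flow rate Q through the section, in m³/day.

Flow is parallel to layering, so each bed carries its own Darcy discharge and the transmissivities add.
Σ(K_i·b_i) = 254×9.16 + 27.1×7.78 + 0.232×1.69 = 2538 m²/day.
Hydraulic gradient i = Δh / L = 7.49 / 339 = 0.02209.
Q = Σ(K_i·b_i) · W · i = 2538 × 1440 × 0.02209 = 80745 m³/day.

80700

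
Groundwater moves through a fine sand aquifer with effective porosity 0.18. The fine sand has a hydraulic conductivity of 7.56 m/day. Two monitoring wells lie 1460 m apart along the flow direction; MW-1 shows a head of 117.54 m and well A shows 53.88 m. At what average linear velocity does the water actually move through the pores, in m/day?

Hydraulic gradient i = (117.54 − 53.88) / 1460 = 63.66 / 1460 = 0.04360.
Darcy flux q = K · i = 7.560 × 0.04360 = 0.3296 m/day.
Seepage velocity v = q / n_e = 0.3296 / 0.18 = 1.831 m/day.

1.83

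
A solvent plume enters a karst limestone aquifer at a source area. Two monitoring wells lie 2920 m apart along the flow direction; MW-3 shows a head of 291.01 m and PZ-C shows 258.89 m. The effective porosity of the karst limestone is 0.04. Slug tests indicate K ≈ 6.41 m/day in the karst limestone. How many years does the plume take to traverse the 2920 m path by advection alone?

Hydraulic gradient i = (291.01 − 258.89) / 2920 = 32.12 / 2920 = 0.01100.
Darcy flux q = K · i = 6.410 × 0.01100 = 0.07051 m/day.
Seepage velocity v = q / n_e = 0.07051 / 0.04 = 1.763 m/day.
Travel time t = L / v = 2920 / 1.763 = 1657 days = 4.535 years.

4.54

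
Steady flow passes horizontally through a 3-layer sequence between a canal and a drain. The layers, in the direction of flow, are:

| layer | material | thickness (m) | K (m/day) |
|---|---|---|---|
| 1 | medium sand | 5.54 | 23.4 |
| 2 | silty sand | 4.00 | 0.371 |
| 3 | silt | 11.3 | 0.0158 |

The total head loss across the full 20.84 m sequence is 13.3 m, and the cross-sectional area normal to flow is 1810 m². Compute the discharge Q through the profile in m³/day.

33.1

Flow is perpendicular to layering, so the layers act in series and the equivalent K is the thickness-weighted harmonic mean.
Total thickness L = 5.54 + 4.00 + 11.3 = 20.84 m.
Σ(b_i/K_i) = 5.54/23.4 + 4.00/0.371 + 11.3/0.0158 = 726.2 d.
K_eq = L / Σ(b_i/K_i) = 20.84 / 726.2 = 0.02870 m/day.
Q = K_eq · A · (Δh/L) = 0.02870 × 1810 × (13.3/20.84) = 33.15 m³/day.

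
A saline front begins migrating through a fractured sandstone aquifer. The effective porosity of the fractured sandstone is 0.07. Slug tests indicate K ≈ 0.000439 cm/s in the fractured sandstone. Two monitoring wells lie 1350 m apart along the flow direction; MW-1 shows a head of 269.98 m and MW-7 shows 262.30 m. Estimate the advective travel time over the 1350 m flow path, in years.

Convert K: 0.000439 cm/s × 864 = 0.3793 m/day.
Hydraulic gradient i = (269.98 − 262.30) / 1350 = 7.68 / 1350 = 0.005689.
Darcy flux q = K · i = 0.3793 × 0.005689 = 0.002158 m/day.
Seepage velocity v = q / n_e = 0.002158 / 0.07 = 0.03083 m/day.
Travel time t = L / v = 1350 / 0.03083 = 43795 days = 119.9 years.

120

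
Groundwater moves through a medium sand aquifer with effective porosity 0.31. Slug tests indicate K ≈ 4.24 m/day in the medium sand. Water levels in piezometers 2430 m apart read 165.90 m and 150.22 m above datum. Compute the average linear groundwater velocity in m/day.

0.0883

Hydraulic gradient i = (165.90 − 150.22) / 2430 = 15.68 / 2430 = 0.006453.
Darcy flux q = K · i = 4.240 × 0.006453 = 0.02736 m/day.
Seepage velocity v = q / n_e = 0.02736 / 0.31 = 0.08826 m/day.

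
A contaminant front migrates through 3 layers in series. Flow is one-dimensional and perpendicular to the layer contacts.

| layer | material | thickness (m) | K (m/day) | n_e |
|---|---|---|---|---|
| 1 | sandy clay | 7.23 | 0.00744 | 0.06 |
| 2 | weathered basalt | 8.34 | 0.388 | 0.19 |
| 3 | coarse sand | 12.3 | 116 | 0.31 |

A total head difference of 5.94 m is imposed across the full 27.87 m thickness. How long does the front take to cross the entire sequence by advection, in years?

2.67

With flow normal to the layers, continuity requires the same specific discharge q through every layer.
Σ(b_i/K_i) = 7.23/0.00744 + 8.34/0.388 + 12.3/116 = 993.4 d.
q = Δh / Σ(b_i/K_i) = 5.94 / 993.4 = 0.005980 m/day.
In each layer the seepage velocity is v_i = q/n_i, so the layer transit time is t_i = b_i·n_i / q:
  layer 1 (sandy clay): t_1 = 7.23 × 0.06 / 0.005980 = 72.55 d
  layer 2 (weathered basalt): t_2 = 8.34 × 0.19 / 0.005980 = 265.0 d
  layer 3 (coarse sand): t_3 = 12.3 × 0.31 / 0.005980 = 637.7 d
Total t = Σ t_i = 975.2 days = 2.670 years.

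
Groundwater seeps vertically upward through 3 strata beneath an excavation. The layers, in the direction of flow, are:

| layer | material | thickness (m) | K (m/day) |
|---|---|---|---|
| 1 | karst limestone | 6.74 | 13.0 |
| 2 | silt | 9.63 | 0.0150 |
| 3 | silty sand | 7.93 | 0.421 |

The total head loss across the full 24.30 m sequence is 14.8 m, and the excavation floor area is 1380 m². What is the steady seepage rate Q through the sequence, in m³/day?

30.9

Flow is perpendicular to layering, so the layers act in series and the equivalent K is the thickness-weighted harmonic mean.
Total thickness L = 6.74 + 9.63 + 7.93 = 24.30 m.
Σ(b_i/K_i) = 6.74/13.0 + 9.63/0.0150 + 7.93/0.421 = 661.4 d.
K_eq = L / Σ(b_i/K_i) = 24.30 / 661.4 = 0.03674 m/day.
Q = K_eq · A · (Δh/L) = 0.03674 × 1380 × (14.8/24.30) = 30.88 m³/day.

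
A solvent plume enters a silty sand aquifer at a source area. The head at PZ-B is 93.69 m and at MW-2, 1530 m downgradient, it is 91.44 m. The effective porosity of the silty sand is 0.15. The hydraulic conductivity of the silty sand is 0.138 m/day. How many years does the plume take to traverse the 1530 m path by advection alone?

Hydraulic gradient i = (93.69 − 91.44) / 1530 = 2.25 / 1530 = 0.001471.
Darcy flux q = K · i = 0.1380 × 0.001471 = 0.0002029 m/day.
Seepage velocity v = q / n_e = 0.0002029 / 0.15 = 0.001353 m/day.
Travel time t = L / v = 1530 / 0.001353 = 1.131e+06 days = 3096 years.

3100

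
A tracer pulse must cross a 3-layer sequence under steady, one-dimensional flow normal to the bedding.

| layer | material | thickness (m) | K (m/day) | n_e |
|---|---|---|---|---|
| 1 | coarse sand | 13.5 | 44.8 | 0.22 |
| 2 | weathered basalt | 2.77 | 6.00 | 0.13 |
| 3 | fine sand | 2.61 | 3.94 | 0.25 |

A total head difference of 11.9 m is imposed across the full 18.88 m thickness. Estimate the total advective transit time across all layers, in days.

With flow normal to the layers, continuity requires the same specific discharge q through every layer.
Σ(b_i/K_i) = 13.5/44.8 + 2.77/6.00 + 2.61/3.94 = 1.425 d.
q = Δh / Σ(b_i/K_i) = 11.9 / 1.425 = 8.348 m/day.
In each layer the seepage velocity is v_i = q/n_i, so the layer transit time is t_i = b_i·n_i / q:
  layer 1 (coarse sand): t_1 = 13.5 × 0.22 / 8.348 = 0.3558 d
  layer 2 (weathered basalt): t_2 = 2.77 × 0.13 / 8.348 = 0.04313 d
  layer 3 (fine sand): t_3 = 2.61 × 0.25 / 8.348 = 0.07816 d
Total t = Σ t_i = 0.4771 days.

0.477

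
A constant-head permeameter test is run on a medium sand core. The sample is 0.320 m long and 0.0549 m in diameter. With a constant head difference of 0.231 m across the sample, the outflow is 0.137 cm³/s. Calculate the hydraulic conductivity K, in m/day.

6.93

Cross-sectional area A = π·(d/2)² = π × (0.0549/2)² = 0.002367 m².
Convert discharge: 0.137 cm³/s = 1.370e-07 m³/s.
Darcy's law rearranged: K = Q·L / (A·Δh) = 1.370e-07 × 0.320 / (0.002367 × 0.231) = 8.017e-05 m/s = 6.927 m/day.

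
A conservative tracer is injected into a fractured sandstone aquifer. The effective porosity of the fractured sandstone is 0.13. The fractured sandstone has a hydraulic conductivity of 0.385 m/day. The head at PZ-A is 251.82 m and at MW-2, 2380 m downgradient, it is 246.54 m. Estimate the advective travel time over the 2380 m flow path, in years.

Hydraulic gradient i = (251.82 − 246.54) / 2380 = 5.28 / 2380 = 0.002218.
Darcy flux q = K · i = 0.3850 × 0.002218 = 0.0008541 m/day.
Seepage velocity v = q / n_e = 0.0008541 / 0.13 = 0.006570 m/day.
Travel time t = L / v = 2380 / 0.006570 = 3.622e+05 days = 991.8 years.

992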